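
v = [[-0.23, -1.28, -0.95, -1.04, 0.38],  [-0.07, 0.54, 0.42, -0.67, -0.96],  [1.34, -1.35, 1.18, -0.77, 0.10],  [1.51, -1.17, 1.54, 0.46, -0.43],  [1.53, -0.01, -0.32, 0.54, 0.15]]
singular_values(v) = [3.42, 2.17, 1.67, 1.01, 0.51]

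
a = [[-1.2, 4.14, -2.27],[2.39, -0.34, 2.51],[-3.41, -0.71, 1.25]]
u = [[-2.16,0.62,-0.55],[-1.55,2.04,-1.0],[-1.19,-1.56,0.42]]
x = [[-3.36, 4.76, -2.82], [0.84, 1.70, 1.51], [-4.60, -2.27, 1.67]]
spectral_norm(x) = 6.48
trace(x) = 0.01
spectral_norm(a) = 5.43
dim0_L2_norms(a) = [4.33, 4.21, 3.61]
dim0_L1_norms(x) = [8.8, 8.73, 6.0]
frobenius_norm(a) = 7.04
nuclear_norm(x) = 14.15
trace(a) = -0.29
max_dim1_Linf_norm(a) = 4.14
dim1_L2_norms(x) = [6.47, 2.42, 5.39]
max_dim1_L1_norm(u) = 4.59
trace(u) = 0.30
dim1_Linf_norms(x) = [4.76, 1.7, 4.6]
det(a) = -42.95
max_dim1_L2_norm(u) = 2.75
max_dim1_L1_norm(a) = 7.61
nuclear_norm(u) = 5.71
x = a + u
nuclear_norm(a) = 11.42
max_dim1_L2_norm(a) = 4.87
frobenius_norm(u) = 4.12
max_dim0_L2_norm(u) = 2.91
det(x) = -77.47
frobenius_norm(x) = 8.77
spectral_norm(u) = 3.43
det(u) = -0.00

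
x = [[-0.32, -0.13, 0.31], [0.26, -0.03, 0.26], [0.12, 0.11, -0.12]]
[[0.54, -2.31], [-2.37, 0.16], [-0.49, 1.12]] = x@[[-4.58, 3.36], [-5.09, 4.03], [-5.13, -2.28]]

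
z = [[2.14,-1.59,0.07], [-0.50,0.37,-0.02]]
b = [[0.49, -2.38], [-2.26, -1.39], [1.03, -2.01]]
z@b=[[4.71, -3.02], [-1.1, 0.72]]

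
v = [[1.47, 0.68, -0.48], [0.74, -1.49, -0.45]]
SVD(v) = [[0.63, 0.77], [0.77, -0.63]] @ diag([1.7911813243336538, 1.6172722292051938]) @ [[0.84, -0.4, -0.36], [0.41, 0.91, -0.05]]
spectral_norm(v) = 1.79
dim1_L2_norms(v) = [1.69, 1.72]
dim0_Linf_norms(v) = [1.47, 1.49, 0.48]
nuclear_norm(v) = 3.41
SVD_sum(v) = [[0.95, -0.46, -0.41], [1.16, -0.56, -0.50]] + [[0.52,1.14,-0.07], [-0.42,-0.93,0.05]]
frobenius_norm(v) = 2.41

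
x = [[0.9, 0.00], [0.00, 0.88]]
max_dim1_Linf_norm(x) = 0.9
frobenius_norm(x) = 1.26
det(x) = 0.79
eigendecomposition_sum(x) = [[0.9, 0.0], [0.00, 0.0]] + [[0.0, 0.00], [0.0, 0.88]]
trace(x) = 1.78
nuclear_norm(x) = 1.78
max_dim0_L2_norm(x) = 0.9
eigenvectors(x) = [[1.00, 0.00], [0.0, 1.00]]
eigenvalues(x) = [0.9, 0.88]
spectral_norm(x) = 0.90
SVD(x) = [[1.0,  0.00], [0.0,  1.00]] @ diag([0.9, 0.88]) @ [[1.00, 0.0], [0.0, 1.0]]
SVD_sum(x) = [[0.9, 0.0], [0.00, 0.00]] + [[0.0,0.0], [0.0,0.88]]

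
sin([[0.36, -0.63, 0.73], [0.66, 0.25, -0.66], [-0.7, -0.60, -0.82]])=[[0.52, -0.67, 0.75], [0.70, 0.43, -0.65], [-0.72, -0.59, -0.65]]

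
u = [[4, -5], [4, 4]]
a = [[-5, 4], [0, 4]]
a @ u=[[-4, 41], [16, 16]]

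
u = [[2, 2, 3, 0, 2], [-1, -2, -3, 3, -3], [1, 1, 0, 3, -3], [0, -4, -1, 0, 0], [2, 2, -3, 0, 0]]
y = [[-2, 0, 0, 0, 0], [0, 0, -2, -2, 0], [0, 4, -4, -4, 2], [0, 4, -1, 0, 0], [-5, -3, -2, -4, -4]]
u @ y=[[-14, 6, -20, -24, -2], [17, 9, 19, 28, 6], [13, 21, 1, 10, 12], [0, -4, 12, 12, -2], [-4, -12, 8, 8, -6]]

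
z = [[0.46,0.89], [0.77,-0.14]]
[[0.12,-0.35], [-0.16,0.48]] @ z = [[-0.21, 0.16], [0.3, -0.21]]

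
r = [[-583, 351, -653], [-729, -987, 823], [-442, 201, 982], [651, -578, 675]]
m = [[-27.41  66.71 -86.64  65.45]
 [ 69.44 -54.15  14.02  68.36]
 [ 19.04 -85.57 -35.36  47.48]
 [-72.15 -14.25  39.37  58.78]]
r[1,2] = 823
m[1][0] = 69.44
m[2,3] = 47.48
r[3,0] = 651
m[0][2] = -86.64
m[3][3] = 58.78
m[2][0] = 19.04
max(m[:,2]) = 39.37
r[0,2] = -653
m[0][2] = -86.64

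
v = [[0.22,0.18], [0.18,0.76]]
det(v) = 0.13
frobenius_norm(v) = 0.83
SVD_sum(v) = [[0.07, 0.23], [0.23, 0.75]] + [[0.15, -0.05], [-0.05, 0.01]]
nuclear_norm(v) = 0.98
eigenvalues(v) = [0.17, 0.81]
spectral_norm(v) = 0.81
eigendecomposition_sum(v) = [[0.15, -0.05], [-0.05, 0.01]] + [[0.07, 0.23], [0.23, 0.75]]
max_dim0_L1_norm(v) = 0.94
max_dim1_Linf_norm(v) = 0.76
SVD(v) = [[0.29, 0.96], [0.96, -0.29]] @ diag([0.8144996147917591, 0.16550038520824092]) @ [[0.29, 0.96], [0.96, -0.29]]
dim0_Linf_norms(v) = [0.22, 0.76]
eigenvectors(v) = [[-0.96,  -0.29], [0.29,  -0.96]]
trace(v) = 0.98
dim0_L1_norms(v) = [0.4, 0.94]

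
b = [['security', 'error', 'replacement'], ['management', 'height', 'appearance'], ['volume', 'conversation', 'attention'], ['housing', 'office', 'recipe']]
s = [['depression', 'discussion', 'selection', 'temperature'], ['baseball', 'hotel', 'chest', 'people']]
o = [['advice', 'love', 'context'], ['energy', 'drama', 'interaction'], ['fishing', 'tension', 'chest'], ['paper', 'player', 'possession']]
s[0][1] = 'discussion'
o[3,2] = 'possession'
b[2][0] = 'volume'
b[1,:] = ['management', 'height', 'appearance']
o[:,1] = ['love', 'drama', 'tension', 'player']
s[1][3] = 'people'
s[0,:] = ['depression', 'discussion', 'selection', 'temperature']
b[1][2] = 'appearance'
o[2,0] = 'fishing'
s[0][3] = 'temperature'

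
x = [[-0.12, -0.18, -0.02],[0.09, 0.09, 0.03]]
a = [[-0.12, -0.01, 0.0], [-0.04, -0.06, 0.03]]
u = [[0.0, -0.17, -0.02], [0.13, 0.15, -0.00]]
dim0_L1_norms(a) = [0.16, 0.07, 0.03]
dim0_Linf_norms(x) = [0.12, 0.18, 0.03]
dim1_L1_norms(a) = [0.13, 0.13]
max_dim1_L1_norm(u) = 0.28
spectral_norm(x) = 0.25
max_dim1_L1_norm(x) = 0.32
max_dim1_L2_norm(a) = 0.12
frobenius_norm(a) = 0.14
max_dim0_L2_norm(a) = 0.13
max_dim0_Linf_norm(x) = 0.18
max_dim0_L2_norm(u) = 0.23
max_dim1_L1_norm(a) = 0.13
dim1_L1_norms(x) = [0.32, 0.21]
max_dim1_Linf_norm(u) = 0.17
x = u + a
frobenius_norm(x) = 0.25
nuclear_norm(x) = 0.28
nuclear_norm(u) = 0.34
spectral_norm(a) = 0.13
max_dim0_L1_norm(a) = 0.16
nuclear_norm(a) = 0.19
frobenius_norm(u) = 0.26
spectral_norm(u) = 0.25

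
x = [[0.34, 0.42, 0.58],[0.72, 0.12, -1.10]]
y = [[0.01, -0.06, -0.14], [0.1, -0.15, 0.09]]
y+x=[[0.35, 0.36, 0.44], [0.82, -0.03, -1.01]]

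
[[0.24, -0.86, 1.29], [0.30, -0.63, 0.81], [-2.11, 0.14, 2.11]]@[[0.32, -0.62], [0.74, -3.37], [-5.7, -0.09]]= [[-7.91, 2.63], [-4.99, 1.86], [-12.60, 0.65]]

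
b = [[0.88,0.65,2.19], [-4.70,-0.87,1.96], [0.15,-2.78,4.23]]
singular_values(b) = [6.08, 4.31, 1.66]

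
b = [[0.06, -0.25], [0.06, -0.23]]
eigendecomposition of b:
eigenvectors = [[0.97, 0.75], [0.26, 0.67]]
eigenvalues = [-0.01, -0.16]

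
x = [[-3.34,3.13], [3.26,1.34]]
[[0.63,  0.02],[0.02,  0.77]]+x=[[-2.71, 3.15], [3.28, 2.11]]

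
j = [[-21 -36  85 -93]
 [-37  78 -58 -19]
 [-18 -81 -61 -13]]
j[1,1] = 78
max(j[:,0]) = -18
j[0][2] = 85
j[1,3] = -19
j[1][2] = -58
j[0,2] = 85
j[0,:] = [-21, -36, 85, -93]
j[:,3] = [-93, -19, -13]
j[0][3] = -93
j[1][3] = -19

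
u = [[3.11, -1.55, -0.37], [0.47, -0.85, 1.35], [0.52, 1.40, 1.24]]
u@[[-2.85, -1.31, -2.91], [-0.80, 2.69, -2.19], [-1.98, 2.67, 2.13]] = [[-6.89, -9.23, -6.44], [-3.33, 0.70, 3.37], [-5.06, 6.4, -1.94]]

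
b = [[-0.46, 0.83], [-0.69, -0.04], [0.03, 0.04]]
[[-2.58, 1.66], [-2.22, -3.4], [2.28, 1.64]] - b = [[-2.12, 0.83],[-1.53, -3.36],[2.25, 1.6]]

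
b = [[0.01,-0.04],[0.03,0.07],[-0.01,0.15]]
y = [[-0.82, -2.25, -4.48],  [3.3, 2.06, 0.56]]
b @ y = [[-0.14, -0.1, -0.07], [0.21, 0.08, -0.1], [0.50, 0.33, 0.13]]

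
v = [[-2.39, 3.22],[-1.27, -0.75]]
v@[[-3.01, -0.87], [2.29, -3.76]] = [[14.57, -10.03], [2.11, 3.92]]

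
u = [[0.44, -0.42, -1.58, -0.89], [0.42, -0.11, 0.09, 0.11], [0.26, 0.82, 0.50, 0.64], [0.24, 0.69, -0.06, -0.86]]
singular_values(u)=[2.14, 1.16, 0.69, 0.38]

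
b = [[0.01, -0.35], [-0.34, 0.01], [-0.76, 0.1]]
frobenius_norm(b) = 0.91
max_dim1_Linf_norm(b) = 0.76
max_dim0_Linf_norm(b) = 0.76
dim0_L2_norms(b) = [0.83, 0.36]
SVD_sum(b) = [[0.06, -0.01], [-0.33, 0.05], [-0.76, 0.11]] + [[-0.05, -0.34],[-0.01, -0.04],[-0.0, -0.01]]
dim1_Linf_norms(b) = [0.35, 0.34, 0.76]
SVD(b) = [[-0.07, -0.99], [0.4, -0.11], [0.91, -0.03]] @ diag([0.8398214197689812, 0.3472750824594426]) @ [[-0.99, 0.14], [0.14, 0.99]]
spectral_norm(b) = 0.84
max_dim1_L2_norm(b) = 0.77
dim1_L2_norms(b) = [0.35, 0.34, 0.77]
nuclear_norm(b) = 1.19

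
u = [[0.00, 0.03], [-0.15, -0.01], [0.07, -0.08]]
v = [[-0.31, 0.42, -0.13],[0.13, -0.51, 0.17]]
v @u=[[-0.07, -0.00],[0.09, -0.0]]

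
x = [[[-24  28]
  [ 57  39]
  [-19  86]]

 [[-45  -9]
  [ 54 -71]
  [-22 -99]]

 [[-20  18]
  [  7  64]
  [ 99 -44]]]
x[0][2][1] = 86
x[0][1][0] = 57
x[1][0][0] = -45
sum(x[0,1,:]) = 96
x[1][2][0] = -22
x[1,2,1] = -99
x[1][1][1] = -71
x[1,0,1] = -9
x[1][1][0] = 54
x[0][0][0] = -24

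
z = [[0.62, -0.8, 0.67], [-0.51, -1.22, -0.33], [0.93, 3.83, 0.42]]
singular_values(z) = [4.22, 1.11, 0.0]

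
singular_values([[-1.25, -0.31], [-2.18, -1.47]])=[2.9, 0.4]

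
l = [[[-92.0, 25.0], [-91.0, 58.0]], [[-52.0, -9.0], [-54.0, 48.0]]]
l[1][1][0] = -54.0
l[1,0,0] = -52.0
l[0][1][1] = 58.0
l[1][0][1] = -9.0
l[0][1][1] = 58.0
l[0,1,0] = -91.0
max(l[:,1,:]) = 58.0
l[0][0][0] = -92.0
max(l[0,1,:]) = 58.0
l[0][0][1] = 25.0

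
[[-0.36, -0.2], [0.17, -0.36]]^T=[[-0.36, 0.17], [-0.20, -0.36]]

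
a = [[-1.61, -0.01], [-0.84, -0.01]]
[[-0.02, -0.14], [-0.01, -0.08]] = a@[[0.01, 0.09], [-0.0, -0.01]]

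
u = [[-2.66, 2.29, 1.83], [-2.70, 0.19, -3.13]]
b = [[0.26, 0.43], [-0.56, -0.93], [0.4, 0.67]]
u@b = [[-1.24, -2.05],[-2.06, -3.43]]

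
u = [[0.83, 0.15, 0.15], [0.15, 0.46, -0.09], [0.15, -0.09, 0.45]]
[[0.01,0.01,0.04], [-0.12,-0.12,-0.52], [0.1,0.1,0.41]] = u @ [[0.03, 0.03, 0.11], [-0.25, -0.25, -1.04], [0.16, 0.16, 0.67]]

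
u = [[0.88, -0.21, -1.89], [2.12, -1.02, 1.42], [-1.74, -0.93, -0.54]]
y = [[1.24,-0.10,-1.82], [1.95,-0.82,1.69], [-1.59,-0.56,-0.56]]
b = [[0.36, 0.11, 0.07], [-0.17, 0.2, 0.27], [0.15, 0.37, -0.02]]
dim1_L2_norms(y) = [2.2, 2.71, 1.78]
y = b + u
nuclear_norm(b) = 1.10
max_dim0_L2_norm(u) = 2.88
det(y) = 6.26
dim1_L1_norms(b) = [0.54, 0.64, 0.54]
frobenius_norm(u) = 4.02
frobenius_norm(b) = 0.67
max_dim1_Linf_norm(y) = 1.95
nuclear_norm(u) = 6.61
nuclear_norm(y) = 6.23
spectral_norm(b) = 0.50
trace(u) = -0.68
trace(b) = 0.54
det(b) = -0.04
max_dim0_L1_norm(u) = 4.74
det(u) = 9.01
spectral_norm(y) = 3.07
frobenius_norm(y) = 3.92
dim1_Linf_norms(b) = [0.36, 0.27, 0.37]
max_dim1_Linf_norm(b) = 0.37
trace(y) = -0.14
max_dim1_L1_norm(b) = 0.64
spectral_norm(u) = 3.13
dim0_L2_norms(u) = [2.88, 1.4, 2.42]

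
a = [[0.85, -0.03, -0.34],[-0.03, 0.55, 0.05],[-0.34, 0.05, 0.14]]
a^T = [[0.85, -0.03, -0.34],[-0.03, 0.55, 0.05],[-0.34, 0.05, 0.14]]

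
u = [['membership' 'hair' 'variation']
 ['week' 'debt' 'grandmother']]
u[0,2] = 'variation'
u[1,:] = ['week', 'debt', 'grandmother']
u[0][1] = 'hair'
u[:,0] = ['membership', 'week']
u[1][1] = 'debt'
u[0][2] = 'variation'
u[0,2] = 'variation'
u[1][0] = 'week'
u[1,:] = ['week', 'debt', 'grandmother']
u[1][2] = 'grandmother'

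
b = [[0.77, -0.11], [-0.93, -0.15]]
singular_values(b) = [1.21, 0.18]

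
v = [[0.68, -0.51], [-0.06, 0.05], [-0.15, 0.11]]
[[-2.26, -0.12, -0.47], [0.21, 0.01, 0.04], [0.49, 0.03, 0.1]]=v @ [[-1.98, -0.41, -0.25], [1.79, -0.32, 0.59]]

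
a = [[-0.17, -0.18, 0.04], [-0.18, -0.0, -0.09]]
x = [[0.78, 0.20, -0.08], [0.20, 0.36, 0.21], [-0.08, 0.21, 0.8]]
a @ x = [[-0.17, -0.09, 0.01],  [-0.13, -0.05, -0.06]]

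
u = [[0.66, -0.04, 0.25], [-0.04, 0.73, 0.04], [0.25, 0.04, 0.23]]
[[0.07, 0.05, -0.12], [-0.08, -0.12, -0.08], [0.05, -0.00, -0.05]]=u @ [[0.03,0.11,-0.19], [-0.12,-0.15,-0.12], [0.19,-0.1,0.01]]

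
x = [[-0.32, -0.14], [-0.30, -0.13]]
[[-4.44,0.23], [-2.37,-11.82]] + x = [[-4.76, 0.09], [-2.67, -11.95]]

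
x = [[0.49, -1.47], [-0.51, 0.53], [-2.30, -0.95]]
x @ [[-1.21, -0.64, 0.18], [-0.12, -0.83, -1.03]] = [[-0.42,0.91,1.6], [0.55,-0.11,-0.64], [2.9,2.26,0.56]]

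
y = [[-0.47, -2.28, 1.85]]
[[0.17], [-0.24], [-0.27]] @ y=[[-0.08,  -0.39,  0.31],[0.11,  0.55,  -0.44],[0.13,  0.62,  -0.5]]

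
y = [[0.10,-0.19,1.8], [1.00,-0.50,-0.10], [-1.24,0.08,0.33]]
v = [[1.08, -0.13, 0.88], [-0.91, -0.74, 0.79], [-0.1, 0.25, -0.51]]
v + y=[[1.18, -0.32, 2.68], [0.09, -1.24, 0.69], [-1.34, 0.33, -0.18]]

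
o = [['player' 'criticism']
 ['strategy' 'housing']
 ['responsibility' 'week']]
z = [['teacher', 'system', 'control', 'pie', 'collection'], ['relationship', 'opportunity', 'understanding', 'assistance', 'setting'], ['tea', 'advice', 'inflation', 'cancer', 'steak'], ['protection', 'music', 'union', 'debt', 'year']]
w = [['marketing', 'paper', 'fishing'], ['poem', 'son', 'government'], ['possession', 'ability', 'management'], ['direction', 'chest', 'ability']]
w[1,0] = 'poem'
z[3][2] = 'union'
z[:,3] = ['pie', 'assistance', 'cancer', 'debt']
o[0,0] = 'player'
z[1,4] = 'setting'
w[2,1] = 'ability'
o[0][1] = 'criticism'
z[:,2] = ['control', 'understanding', 'inflation', 'union']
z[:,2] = ['control', 'understanding', 'inflation', 'union']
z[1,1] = 'opportunity'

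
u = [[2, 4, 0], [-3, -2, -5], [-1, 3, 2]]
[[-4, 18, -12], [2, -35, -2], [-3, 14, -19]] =u @[[0, 3, 4], [-1, 3, -5], [0, 4, 0]]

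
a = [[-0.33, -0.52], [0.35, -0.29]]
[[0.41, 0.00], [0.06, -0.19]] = a @ [[-0.32, -0.36], [-0.58, 0.22]]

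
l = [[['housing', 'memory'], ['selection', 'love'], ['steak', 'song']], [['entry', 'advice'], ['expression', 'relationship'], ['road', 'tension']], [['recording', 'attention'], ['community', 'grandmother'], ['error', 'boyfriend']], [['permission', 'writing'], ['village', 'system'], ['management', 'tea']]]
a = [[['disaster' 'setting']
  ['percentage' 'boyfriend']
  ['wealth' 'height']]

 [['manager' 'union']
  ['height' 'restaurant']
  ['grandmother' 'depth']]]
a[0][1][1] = 'boyfriend'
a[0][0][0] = 'disaster'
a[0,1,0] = 'percentage'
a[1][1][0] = 'height'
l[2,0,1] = 'attention'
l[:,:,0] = [['housing', 'selection', 'steak'], ['entry', 'expression', 'road'], ['recording', 'community', 'error'], ['permission', 'village', 'management']]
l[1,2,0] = 'road'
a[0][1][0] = 'percentage'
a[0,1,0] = 'percentage'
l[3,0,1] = 'writing'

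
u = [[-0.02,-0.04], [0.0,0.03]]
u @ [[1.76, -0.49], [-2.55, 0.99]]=[[0.07, -0.03], [-0.08, 0.03]]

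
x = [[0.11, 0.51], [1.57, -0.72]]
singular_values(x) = [1.73, 0.51]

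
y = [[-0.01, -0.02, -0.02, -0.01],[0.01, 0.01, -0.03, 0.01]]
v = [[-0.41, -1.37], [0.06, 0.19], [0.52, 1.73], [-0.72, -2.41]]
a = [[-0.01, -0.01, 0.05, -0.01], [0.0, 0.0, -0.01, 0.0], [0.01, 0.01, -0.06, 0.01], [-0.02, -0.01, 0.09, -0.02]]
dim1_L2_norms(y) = [0.03, 0.03]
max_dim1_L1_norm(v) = 3.13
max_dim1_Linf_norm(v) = 2.41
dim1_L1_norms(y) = [0.06, 0.06]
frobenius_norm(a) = 0.13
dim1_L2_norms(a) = [0.05, 0.01, 0.06, 0.09]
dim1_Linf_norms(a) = [0.05, 0.01, 0.06, 0.09]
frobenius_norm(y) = 0.05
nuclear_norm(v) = 3.42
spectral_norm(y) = 0.04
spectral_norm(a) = 0.13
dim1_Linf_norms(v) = [1.37, 0.19, 1.73, 2.41]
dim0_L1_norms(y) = [0.02, 0.03, 0.05, 0.02]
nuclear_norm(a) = 0.13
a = v @ y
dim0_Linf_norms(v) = [0.72, 2.41]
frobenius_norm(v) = 3.42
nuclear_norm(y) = 0.07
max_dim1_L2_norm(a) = 0.09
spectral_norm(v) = 3.42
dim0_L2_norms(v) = [0.98, 3.27]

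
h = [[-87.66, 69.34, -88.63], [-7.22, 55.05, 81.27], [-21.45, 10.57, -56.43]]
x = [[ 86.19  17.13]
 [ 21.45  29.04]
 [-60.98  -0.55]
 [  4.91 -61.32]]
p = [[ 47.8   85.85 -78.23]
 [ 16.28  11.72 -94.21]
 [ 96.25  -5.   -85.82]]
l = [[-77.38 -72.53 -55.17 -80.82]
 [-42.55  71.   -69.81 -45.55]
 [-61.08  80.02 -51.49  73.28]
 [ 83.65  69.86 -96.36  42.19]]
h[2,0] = -21.45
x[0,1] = 17.13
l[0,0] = -77.38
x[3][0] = 4.91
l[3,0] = 83.65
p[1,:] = [16.28, 11.72, -94.21]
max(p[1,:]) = 16.28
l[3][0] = 83.65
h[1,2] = 81.27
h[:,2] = [-88.63, 81.27, -56.43]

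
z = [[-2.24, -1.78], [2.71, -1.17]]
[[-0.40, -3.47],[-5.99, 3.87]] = z@[[-1.37,1.47], [1.95,0.10]]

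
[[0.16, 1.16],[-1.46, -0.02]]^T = [[0.16, -1.46], [1.16, -0.02]]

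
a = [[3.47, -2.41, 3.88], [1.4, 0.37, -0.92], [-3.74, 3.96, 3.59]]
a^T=[[3.47, 1.40, -3.74], [-2.41, 0.37, 3.96], [3.88, -0.92, 3.59]]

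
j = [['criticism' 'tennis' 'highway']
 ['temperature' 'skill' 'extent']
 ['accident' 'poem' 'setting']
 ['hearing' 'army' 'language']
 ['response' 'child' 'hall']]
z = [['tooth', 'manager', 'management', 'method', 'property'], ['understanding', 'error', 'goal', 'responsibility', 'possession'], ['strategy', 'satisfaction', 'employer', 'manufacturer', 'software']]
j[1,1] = 'skill'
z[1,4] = 'possession'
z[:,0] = ['tooth', 'understanding', 'strategy']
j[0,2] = 'highway'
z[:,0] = ['tooth', 'understanding', 'strategy']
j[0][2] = 'highway'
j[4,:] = ['response', 'child', 'hall']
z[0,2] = 'management'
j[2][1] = 'poem'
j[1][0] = 'temperature'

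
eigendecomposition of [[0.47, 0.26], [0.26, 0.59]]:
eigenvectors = [[-0.78,  -0.62], [0.62,  -0.78]]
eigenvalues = [0.26, 0.8]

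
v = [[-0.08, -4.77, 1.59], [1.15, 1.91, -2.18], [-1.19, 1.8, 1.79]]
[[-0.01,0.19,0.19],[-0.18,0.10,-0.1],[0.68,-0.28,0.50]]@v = [[-0.01, 0.75, -0.09],  [0.25, 0.87, -0.68],  [-0.97, -2.88, 2.59]]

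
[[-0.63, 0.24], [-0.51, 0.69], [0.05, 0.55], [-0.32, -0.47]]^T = [[-0.63, -0.51, 0.05, -0.32], [0.24, 0.69, 0.55, -0.47]]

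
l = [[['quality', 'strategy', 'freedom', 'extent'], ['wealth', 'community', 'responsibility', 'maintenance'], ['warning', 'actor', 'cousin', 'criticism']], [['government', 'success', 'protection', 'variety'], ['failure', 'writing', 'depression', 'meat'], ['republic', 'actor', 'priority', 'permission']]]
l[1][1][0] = 'failure'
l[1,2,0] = 'republic'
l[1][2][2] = 'priority'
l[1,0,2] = 'protection'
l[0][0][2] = 'freedom'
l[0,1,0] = 'wealth'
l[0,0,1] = 'strategy'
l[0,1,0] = 'wealth'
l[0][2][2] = 'cousin'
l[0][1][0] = 'wealth'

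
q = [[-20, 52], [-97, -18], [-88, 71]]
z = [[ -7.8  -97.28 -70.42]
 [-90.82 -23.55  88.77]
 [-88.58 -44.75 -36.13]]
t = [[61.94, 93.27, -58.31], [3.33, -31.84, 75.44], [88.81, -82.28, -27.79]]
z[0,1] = -97.28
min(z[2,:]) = -88.58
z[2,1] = -44.75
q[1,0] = -97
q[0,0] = -20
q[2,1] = 71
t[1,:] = [3.33, -31.84, 75.44]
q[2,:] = [-88, 71]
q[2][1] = 71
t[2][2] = -27.79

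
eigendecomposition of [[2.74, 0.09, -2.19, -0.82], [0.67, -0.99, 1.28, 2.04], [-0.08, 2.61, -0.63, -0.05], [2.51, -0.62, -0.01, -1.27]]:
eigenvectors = [[0.67+0.00j, 0.67-0.00j, (0.23-0.01j), 0.23+0.01j], [0.30-0.36j, (0.3+0.36j), -0.37+0.28j, -0.37-0.28j], [0.07-0.39j, (0.07+0.39j), (0.64+0j), (0.64-0j)], [0.41-0.10j, (0.41+0.1j), -0.44-0.36j, (-0.44+0.36j)]]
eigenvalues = [(2.04+1.33j), (2.04-1.33j), (-2.12+1.17j), (-2.12-1.17j)]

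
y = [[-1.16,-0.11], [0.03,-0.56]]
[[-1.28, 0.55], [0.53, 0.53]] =y @ [[1.19, -0.38], [-0.88, -0.96]]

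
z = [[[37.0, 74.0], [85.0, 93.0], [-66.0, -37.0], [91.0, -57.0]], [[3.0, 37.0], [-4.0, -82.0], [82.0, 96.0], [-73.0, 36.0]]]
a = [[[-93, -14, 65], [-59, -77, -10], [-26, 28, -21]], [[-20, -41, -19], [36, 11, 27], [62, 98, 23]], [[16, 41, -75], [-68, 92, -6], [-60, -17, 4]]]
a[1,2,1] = 98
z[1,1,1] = -82.0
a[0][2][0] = -26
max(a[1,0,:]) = -19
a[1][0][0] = -20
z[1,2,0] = 82.0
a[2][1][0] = -68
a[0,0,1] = -14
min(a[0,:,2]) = -21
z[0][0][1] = 74.0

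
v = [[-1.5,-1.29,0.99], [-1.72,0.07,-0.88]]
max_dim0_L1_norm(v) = 3.22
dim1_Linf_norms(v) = [1.5, 1.72]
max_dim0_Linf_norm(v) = 1.72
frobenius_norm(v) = 2.94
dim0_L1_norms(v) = [3.22, 1.36, 1.87]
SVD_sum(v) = [[-1.81,-0.83,0.25],  [-1.28,-0.58,0.17]] + [[0.31, -0.46, 0.74], [-0.44, 0.65, -1.05]]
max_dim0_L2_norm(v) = 2.28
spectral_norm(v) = 2.46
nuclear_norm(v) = 4.07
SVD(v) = [[-0.82,-0.58], [-0.58,0.82]] @ diag([2.456551610963584, 1.611599882933795]) @ [[0.90, 0.41, -0.12], [-0.34, 0.5, -0.80]]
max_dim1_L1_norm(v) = 3.78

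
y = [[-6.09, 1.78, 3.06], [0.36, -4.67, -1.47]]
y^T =[[-6.09, 0.36], [1.78, -4.67], [3.06, -1.47]]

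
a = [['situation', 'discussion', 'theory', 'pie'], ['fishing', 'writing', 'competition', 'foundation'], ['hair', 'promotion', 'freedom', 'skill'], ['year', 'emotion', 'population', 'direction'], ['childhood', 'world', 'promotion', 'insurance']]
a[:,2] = ['theory', 'competition', 'freedom', 'population', 'promotion']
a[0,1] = 'discussion'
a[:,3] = ['pie', 'foundation', 'skill', 'direction', 'insurance']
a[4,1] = 'world'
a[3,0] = 'year'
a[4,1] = 'world'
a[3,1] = 'emotion'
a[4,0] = 'childhood'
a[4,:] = ['childhood', 'world', 'promotion', 'insurance']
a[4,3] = 'insurance'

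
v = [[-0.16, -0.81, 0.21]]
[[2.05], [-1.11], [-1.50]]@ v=[[-0.33, -1.66, 0.43], [0.18, 0.9, -0.23], [0.24, 1.22, -0.32]]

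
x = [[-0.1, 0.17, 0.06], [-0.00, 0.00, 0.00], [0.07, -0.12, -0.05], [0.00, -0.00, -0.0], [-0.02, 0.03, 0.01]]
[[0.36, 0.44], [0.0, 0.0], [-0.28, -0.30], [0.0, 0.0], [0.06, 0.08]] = x @ [[-0.35, -0.67], [0.61, 2.64], [3.62, -1.26]]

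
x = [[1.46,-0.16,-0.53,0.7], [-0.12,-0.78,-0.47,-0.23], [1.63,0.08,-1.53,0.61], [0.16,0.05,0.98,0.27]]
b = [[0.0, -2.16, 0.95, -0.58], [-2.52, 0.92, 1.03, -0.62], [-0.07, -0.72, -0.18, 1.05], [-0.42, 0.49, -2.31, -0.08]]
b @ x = [[1.71,1.73,-1.01,0.92], [-2.21,-0.26,-1.28,-1.51], [-0.14,0.61,1.68,0.29], [-4.45,-0.5,3.45,-1.84]]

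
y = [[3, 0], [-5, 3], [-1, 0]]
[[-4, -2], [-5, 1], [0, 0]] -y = [[-7, -2], [0, -2], [1, 0]]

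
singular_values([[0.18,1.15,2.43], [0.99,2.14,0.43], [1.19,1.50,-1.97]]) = [3.21, 3.2, 0.06]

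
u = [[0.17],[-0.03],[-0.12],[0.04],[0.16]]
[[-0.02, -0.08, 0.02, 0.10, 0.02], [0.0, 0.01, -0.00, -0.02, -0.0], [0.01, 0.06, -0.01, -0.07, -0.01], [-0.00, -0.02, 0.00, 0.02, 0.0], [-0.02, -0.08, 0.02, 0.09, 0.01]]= u @[[-0.11,-0.48,0.11,0.57,0.09]]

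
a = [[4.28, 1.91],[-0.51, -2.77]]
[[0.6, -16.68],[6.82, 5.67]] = a @ [[1.35, -3.25], [-2.71, -1.45]]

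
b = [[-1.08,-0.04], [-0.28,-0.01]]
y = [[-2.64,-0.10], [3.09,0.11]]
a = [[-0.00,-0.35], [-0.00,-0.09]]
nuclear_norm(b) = 1.12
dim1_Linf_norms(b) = [1.08, 0.28]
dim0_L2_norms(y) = [4.06, 0.15]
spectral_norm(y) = 4.07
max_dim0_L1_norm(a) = 0.44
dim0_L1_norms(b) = [1.36, 0.05]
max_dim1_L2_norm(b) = 1.08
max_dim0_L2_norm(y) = 4.06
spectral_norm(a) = 0.36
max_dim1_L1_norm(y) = 3.2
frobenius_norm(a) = 0.36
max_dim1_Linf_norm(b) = 1.08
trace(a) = -0.09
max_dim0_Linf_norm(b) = 1.08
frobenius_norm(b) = 1.12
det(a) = 0.00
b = a @ y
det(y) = 0.02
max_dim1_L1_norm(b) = 1.12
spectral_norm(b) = 1.12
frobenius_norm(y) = 4.07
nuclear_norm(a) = 0.36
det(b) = -0.00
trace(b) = -1.09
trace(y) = -2.53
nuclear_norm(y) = 4.07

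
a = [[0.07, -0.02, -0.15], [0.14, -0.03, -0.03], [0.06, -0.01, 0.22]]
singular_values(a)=[0.27, 0.17, 0.0]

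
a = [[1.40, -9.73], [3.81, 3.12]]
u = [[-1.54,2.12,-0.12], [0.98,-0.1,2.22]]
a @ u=[[-11.69,3.94,-21.77], [-2.81,7.77,6.47]]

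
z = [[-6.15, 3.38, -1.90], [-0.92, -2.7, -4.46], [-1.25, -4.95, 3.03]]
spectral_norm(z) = 7.86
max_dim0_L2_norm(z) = 6.57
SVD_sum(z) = [[-4.21, 4.35, -3.15], [-0.56, 0.58, -0.42], [2.33, -2.41, 1.74]] + [[-0.74, -1.06, -0.47], [-2.21, -3.15, -1.39], [-1.87, -2.66, -1.18]] + [[-1.20, 0.08, 1.71], [1.85, -0.13, -2.65], [-1.72, 0.12, 2.46]]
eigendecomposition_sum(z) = [[-3.11-0.12j, (1.29+3.23j), -0.29+1.55j], [-0.52-2.20j, (-2.01+1.53j), -1.14+0.10j], [(-0.5-1.34j), -1.14+1.11j, (-0.7+0.15j)]] + [[-3.11+0.12j, 1.29-3.23j, (-0.29-1.55j)], [(-0.52+2.2j), (-2.01-1.53j), (-1.14-0.1j)], [(-0.5+1.34j), -1.14-1.11j, (-0.7-0.15j)]] + [[0.08+0.00j, (0.8+0j), -1.32-0.00j], [0.13+0.00j, (1.31+0j), -2.18-0.00j], [(-0.26-0j), (-2.68-0j), (4.44+0j)]]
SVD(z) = [[-0.87, 0.25, -0.43], [-0.11, 0.74, 0.66], [0.48, 0.62, -0.61]] @ diag([7.856142036847236, 5.527260140639094, 4.884795557091822]) @ [[0.62, -0.64, 0.46], [-0.54, -0.77, -0.34], [0.57, -0.04, -0.82]]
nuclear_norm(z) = 18.27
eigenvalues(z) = [(-5.83+1.56j), (-5.83-1.56j), (5.83+0j)]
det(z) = 212.11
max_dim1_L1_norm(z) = 11.43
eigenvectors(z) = [[(-0.76+0j), (-0.76-0j), (-0.26+0j)],[(-0.15-0.53j), (-0.15+0.53j), -0.43+0.00j],[-0.13-0.32j, -0.13+0.32j, (0.87+0j)]]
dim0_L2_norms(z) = [6.34, 6.57, 5.72]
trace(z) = -5.82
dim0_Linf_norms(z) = [6.15, 4.95, 4.46]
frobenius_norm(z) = 10.78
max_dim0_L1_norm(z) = 11.03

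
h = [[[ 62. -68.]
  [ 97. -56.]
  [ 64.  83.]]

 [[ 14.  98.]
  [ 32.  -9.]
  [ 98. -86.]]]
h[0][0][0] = 62.0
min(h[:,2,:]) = -86.0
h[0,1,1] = -56.0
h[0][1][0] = 97.0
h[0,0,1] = -68.0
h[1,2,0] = 98.0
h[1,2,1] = -86.0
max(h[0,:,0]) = 97.0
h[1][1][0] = 32.0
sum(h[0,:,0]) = 223.0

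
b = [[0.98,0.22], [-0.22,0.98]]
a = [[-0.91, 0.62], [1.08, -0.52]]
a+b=[[0.07, 0.84], [0.86, 0.46]]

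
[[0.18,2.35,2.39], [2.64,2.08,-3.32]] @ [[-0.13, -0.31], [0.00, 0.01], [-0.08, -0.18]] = [[-0.21, -0.46], [-0.08, -0.2]]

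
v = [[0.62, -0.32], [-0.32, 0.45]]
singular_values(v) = [0.87, 0.2]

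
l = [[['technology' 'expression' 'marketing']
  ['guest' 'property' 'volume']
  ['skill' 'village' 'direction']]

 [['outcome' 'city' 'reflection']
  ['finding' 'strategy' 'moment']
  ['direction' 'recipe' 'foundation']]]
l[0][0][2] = 'marketing'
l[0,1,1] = 'property'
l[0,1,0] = 'guest'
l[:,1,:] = [['guest', 'property', 'volume'], ['finding', 'strategy', 'moment']]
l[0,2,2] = 'direction'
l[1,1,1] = 'strategy'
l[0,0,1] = 'expression'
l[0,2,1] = 'village'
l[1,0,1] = 'city'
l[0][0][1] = 'expression'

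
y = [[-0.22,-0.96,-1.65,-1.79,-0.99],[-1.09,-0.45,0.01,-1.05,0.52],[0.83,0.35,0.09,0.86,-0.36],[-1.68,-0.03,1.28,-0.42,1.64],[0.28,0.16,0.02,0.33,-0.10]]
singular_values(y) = [3.23, 3.08, 0.05, 0.01, 0.0]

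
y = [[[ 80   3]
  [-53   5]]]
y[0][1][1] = 5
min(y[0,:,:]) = -53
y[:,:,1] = [[3, 5]]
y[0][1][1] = 5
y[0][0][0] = 80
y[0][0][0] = 80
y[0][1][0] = -53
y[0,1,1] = 5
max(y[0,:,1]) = 5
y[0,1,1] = 5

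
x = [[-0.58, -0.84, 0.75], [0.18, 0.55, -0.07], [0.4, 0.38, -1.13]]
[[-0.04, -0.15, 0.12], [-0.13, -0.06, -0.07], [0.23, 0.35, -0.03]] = x@[[0.38, 0.03, -0.14],[-0.39, -0.16, -0.09],[-0.2, -0.35, -0.05]]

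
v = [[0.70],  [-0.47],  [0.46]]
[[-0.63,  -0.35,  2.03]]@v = [[0.66]]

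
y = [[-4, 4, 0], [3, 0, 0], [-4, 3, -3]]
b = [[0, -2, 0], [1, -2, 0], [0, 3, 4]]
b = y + [[4, -6, 0], [-2, -2, 0], [4, 0, 7]]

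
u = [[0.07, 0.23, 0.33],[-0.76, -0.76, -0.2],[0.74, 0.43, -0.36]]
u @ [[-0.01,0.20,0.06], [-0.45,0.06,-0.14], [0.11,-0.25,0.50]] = [[-0.07, -0.05, 0.14], [0.33, -0.15, -0.04], [-0.24, 0.26, -0.2]]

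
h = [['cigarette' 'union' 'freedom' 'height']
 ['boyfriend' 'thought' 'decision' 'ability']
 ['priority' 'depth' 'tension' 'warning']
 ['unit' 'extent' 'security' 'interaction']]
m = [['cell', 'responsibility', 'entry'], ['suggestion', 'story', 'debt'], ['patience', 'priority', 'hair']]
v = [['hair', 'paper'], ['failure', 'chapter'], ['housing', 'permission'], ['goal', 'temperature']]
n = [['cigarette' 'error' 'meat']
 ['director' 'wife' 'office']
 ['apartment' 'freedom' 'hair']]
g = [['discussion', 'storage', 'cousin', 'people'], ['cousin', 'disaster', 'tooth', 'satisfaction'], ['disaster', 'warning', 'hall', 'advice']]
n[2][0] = 'apartment'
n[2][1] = 'freedom'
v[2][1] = 'permission'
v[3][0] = 'goal'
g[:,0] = ['discussion', 'cousin', 'disaster']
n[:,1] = ['error', 'wife', 'freedom']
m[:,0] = ['cell', 'suggestion', 'patience']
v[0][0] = 'hair'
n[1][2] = 'office'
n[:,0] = ['cigarette', 'director', 'apartment']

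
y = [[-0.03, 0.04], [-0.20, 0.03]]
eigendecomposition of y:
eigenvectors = [[(-0.14+0.38j), (-0.14-0.38j)], [-0.91+0.00j, (-0.91-0j)]]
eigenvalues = [0.08j, -0.08j]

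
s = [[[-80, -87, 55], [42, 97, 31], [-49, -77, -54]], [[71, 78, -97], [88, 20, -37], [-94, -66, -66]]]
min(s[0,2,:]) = -77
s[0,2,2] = -54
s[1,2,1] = -66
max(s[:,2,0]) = -49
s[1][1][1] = 20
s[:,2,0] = [-49, -94]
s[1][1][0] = 88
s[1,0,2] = -97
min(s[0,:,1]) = -87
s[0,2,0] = -49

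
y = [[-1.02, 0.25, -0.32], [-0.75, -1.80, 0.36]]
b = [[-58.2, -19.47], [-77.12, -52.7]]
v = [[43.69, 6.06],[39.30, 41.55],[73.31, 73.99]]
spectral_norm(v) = 124.09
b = y @ v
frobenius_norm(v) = 126.75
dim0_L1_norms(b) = [135.32, 72.17]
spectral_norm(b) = 110.87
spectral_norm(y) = 1.99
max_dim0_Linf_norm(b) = 77.12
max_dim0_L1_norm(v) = 156.3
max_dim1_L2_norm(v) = 104.16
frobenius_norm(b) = 111.76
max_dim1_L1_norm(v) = 147.3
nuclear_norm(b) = 124.99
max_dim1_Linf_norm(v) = 73.99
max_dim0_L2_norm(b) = 96.62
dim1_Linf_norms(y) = [1.02, 1.8]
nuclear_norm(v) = 149.93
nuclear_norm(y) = 3.08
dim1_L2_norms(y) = [1.1, 1.98]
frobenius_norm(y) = 2.27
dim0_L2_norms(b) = [96.62, 56.18]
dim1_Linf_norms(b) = [58.2, 77.12]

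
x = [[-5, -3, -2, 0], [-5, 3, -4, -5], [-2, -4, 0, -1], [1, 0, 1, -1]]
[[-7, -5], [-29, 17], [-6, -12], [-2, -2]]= x @[[1, 0], [0, 3], [1, -2], [4, 0]]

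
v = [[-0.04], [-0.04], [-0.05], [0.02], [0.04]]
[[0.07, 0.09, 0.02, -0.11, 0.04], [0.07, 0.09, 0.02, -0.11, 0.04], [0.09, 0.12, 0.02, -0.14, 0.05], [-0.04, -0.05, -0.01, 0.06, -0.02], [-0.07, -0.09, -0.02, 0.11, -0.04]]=v @[[-1.85,-2.31,-0.49,2.78,-1.06]]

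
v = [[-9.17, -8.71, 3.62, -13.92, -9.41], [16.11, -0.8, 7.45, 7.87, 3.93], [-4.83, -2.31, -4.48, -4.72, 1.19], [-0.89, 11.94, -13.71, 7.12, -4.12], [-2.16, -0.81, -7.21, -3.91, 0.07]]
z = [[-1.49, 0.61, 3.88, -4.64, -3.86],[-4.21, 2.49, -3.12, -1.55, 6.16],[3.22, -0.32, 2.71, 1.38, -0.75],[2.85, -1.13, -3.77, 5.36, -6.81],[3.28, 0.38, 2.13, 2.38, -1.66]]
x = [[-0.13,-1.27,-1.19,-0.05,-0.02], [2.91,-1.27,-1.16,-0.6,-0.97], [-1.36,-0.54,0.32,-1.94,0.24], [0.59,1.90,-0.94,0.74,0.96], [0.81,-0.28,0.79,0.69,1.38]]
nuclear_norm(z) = 28.88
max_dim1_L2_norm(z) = 9.94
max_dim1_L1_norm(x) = 6.91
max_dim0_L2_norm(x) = 3.37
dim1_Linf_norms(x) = [1.27, 2.91, 1.94, 1.9, 1.38]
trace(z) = 7.41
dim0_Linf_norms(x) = [2.91, 1.9, 1.19, 1.94, 1.38]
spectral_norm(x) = 3.77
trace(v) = -7.26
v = z @ x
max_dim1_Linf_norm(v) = 16.11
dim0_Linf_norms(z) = [4.21, 2.49, 3.88, 5.36, 6.81]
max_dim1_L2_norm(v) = 21.34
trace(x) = 1.04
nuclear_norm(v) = 64.59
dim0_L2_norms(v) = [19.3, 15.0, 18.13, 18.55, 11.06]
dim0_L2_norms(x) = [3.37, 2.68, 2.09, 2.27, 1.96]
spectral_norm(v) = 27.84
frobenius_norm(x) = 5.65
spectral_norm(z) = 12.71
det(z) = -160.89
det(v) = 6980.34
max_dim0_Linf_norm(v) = 16.11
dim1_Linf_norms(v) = [13.92, 16.11, 4.83, 13.71, 7.21]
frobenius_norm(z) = 16.46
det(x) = -43.55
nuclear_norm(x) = 11.63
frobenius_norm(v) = 37.32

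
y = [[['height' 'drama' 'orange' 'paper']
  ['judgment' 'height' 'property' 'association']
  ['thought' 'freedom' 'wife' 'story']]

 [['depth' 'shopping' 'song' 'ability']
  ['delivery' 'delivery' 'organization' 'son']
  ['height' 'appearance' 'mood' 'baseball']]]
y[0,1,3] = 'association'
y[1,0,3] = 'ability'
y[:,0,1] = ['drama', 'shopping']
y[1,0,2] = 'song'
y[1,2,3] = 'baseball'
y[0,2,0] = 'thought'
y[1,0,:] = ['depth', 'shopping', 'song', 'ability']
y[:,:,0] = [['height', 'judgment', 'thought'], ['depth', 'delivery', 'height']]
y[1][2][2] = 'mood'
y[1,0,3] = 'ability'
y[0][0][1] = 'drama'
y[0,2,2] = 'wife'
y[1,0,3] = 'ability'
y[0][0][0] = 'height'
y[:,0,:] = [['height', 'drama', 'orange', 'paper'], ['depth', 'shopping', 'song', 'ability']]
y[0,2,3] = 'story'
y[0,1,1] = 'height'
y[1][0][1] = 'shopping'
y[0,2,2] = 'wife'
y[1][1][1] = 'delivery'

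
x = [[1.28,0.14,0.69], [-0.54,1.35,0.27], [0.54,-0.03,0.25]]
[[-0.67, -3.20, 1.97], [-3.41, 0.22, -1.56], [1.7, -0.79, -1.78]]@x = [[1.93,-4.47,-0.83], [-5.33,-0.13,-2.68], [1.64,-0.78,0.51]]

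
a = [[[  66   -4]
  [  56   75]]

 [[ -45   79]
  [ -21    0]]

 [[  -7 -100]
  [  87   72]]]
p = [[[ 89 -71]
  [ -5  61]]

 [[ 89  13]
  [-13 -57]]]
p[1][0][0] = 89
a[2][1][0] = 87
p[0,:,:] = [[89, -71], [-5, 61]]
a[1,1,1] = 0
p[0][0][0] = 89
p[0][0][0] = 89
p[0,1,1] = 61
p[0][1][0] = -5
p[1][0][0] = 89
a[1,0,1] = 79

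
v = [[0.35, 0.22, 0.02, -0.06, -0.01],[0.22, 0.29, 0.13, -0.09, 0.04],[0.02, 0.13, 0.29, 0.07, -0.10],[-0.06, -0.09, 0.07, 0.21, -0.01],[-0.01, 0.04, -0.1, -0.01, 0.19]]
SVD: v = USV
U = [[-0.67, 0.21, -0.21, -0.6, 0.33], [-0.66, 0.00, 0.30, 0.28, -0.63], [-0.28, -0.77, 0.15, 0.26, 0.48], [0.21, -0.42, 0.43, -0.7, -0.33], [0.02, 0.42, 0.81, 0.06, 0.40]]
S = [0.6, 0.38, 0.18, 0.17, 0.0]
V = [[-0.67, -0.66, -0.28, 0.21, 0.02], [0.21, 0.00, -0.77, -0.42, 0.42], [-0.21, 0.30, 0.15, 0.43, 0.81], [-0.60, 0.28, 0.26, -0.70, 0.06], [0.33, -0.63, 0.48, -0.33, 0.40]]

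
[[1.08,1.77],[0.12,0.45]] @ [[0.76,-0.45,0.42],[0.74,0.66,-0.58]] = [[2.13, 0.68, -0.57],[0.42, 0.24, -0.21]]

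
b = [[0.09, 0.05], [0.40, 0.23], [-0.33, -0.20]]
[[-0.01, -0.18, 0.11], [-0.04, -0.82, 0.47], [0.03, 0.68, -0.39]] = b @ [[-0.28, -1.36, 1.18], [0.32, -1.18, 0.01]]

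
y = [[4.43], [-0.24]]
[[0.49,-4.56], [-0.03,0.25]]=y@ [[0.11,-1.03]]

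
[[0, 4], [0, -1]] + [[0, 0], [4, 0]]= [[0, 4], [4, -1]]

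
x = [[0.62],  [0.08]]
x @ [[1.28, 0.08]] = [[0.79, 0.05], [0.1, 0.01]]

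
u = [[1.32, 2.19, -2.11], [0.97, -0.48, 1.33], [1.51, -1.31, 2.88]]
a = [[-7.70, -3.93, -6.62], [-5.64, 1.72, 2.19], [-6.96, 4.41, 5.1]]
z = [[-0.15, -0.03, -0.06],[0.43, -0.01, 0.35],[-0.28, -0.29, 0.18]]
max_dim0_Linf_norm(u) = 2.88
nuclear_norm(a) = 22.72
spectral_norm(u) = 4.56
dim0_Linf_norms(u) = [1.51, 2.19, 2.88]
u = a @ z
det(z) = -0.00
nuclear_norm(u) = 6.90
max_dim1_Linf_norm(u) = 2.88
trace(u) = 3.72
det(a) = 39.09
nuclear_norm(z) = 1.02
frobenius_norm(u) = 5.12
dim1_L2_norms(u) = [3.32, 1.71, 3.51]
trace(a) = -0.88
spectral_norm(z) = 0.60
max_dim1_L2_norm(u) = 3.51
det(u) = -0.09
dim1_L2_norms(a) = [10.89, 6.29, 9.69]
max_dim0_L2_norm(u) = 3.81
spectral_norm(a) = 11.86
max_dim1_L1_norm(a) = 18.25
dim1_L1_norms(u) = [5.62, 2.78, 5.7]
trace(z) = 0.02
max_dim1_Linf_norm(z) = 0.43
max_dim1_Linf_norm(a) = 7.7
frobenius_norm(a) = 15.88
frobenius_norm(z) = 0.73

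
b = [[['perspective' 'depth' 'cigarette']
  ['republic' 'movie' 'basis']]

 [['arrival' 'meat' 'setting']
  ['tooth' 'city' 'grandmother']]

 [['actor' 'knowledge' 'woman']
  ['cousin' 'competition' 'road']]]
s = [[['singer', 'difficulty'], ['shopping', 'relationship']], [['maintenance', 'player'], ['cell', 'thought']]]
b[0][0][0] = 'perspective'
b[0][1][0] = 'republic'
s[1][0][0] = 'maintenance'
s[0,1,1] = 'relationship'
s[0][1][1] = 'relationship'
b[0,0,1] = 'depth'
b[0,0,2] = 'cigarette'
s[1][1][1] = 'thought'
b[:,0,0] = ['perspective', 'arrival', 'actor']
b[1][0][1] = 'meat'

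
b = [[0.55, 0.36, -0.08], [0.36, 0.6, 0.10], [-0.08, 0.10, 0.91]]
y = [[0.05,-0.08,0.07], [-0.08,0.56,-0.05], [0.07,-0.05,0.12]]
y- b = [[-0.50, -0.44, 0.15], [-0.44, -0.04, -0.15], [0.15, -0.15, -0.79]]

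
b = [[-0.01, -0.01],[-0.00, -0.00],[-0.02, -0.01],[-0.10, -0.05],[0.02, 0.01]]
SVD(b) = [[-0.11, 0.99], [0.0, 0.00], [-0.19, -0.02], [-0.96, -0.11], [0.19, 0.02]] @ diag([0.11696265873392006, 0.004442573791458865]) @ [[0.89, 0.45], [0.45, -0.89]]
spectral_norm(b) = 0.12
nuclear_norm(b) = 0.12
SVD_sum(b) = [[-0.01, -0.01], [0.0, 0.00], [-0.02, -0.01], [-0.10, -0.05], [0.02, 0.01]] + [[0.00, -0.0], [0.0, 0.00], [-0.00, 0.0], [-0.0, 0.00], [0.00, -0.0]]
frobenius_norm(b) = 0.12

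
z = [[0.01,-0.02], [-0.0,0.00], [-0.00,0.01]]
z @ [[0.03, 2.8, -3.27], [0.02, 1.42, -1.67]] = [[-0.00, -0.0, 0.0],[0.0, 0.0, 0.00],[0.0, 0.01, -0.02]]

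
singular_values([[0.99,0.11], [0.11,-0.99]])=[1.0, 1.0]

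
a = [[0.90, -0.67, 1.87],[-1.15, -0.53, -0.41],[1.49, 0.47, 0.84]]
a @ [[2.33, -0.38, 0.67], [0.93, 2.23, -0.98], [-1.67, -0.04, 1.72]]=[[-1.65,-1.91,4.48], [-2.49,-0.73,-0.96], [2.51,0.45,1.98]]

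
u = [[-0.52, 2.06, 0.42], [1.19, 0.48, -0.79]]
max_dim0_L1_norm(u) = 2.54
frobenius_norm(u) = 2.64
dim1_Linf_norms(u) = [2.06, 1.19]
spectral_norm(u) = 2.17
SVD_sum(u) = [[-0.50, 2.07, 0.41], [-0.01, 0.03, 0.01]] + [[-0.02, -0.01, 0.01], [1.2, 0.45, -0.8]]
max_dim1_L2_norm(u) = 2.17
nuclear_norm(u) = 3.67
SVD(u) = [[-1.0, -0.02],[-0.02, 1.00]] @ diag([2.1658723164960008, 1.5066509577988687]) @ [[0.23, -0.95, -0.19],[0.80, 0.3, -0.53]]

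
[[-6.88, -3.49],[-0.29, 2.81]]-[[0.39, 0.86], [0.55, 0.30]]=[[-7.27, -4.35], [-0.84, 2.51]]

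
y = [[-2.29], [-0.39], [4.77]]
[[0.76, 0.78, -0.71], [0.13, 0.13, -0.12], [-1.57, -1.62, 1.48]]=y @ [[-0.33, -0.34, 0.31]]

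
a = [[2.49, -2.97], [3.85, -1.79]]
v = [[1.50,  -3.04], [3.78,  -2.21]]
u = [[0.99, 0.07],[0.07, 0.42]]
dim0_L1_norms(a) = [6.34, 4.76]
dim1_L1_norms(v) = [4.54, 5.99]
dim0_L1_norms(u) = [1.06, 0.49]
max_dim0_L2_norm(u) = 0.99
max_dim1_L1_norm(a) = 5.64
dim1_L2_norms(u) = [0.99, 0.43]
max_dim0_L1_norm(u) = 1.06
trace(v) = -0.71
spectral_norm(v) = 5.32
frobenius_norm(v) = 5.54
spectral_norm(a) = 5.61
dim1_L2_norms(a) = [3.88, 4.25]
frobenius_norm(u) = 1.08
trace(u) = 1.41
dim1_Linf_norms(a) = [2.97, 3.85]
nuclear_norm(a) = 6.86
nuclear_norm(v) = 6.86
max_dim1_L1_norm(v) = 5.99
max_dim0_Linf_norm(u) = 0.99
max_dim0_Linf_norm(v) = 3.78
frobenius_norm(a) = 5.75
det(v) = 8.18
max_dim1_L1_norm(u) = 1.06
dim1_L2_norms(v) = [3.39, 4.38]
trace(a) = 0.70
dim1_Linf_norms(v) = [3.04, 3.78]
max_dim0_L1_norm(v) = 5.28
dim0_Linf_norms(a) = [3.85, 2.97]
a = v + u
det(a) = 6.98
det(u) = 0.41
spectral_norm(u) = 1.00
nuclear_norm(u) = 1.41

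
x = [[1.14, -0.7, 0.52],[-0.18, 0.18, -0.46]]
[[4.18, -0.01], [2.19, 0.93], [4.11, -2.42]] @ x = [[4.77, -2.93, 2.18], [2.33, -1.37, 0.71], [5.12, -3.31, 3.25]]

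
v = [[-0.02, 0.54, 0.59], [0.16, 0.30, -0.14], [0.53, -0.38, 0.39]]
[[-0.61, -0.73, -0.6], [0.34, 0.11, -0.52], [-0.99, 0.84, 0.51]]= v@[[-0.32, 1.50, -0.29], [0.57, -0.68, -1.45], [-1.56, -0.56, 0.3]]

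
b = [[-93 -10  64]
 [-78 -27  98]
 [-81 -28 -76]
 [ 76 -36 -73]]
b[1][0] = -78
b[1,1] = -27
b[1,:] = [-78, -27, 98]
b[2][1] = -28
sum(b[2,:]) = -185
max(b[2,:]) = -28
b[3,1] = -36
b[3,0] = 76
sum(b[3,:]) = -33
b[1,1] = -27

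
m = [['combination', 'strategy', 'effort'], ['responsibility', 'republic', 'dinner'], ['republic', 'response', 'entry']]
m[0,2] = 'effort'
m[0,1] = 'strategy'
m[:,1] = ['strategy', 'republic', 'response']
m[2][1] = 'response'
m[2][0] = 'republic'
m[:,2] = ['effort', 'dinner', 'entry']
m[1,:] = ['responsibility', 'republic', 'dinner']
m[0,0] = 'combination'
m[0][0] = 'combination'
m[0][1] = 'strategy'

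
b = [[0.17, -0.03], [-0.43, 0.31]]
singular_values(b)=[0.55, 0.07]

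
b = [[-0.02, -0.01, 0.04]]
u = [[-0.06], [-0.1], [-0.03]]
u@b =[[0.0, 0.00, -0.00], [0.0, 0.0, -0.0], [0.0, 0.0, -0.00]]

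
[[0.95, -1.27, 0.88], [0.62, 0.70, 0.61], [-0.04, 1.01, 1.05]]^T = [[0.95, 0.62, -0.04], [-1.27, 0.7, 1.01], [0.88, 0.61, 1.05]]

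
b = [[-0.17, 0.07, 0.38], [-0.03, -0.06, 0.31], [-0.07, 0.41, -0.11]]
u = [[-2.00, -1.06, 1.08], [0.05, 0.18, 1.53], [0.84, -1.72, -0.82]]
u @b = [[0.3, 0.37, -1.21], [-0.12, 0.62, -0.09], [-0.03, -0.17, -0.12]]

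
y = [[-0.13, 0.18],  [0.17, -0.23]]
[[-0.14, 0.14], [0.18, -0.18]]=y @ [[0.88, -0.87], [-0.14, 0.14]]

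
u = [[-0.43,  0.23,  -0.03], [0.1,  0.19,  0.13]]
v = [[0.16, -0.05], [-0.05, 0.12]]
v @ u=[[-0.07, 0.03, -0.01], [0.03, 0.01, 0.02]]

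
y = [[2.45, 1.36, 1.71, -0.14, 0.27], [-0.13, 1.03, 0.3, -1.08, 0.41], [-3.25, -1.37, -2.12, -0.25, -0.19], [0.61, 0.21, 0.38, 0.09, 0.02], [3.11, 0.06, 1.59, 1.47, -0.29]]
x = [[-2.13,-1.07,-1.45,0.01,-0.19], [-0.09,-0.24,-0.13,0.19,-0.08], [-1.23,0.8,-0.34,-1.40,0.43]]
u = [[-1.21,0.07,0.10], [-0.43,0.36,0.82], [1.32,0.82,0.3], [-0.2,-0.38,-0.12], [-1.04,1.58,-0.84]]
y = u @ x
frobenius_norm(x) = 3.52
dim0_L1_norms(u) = [4.2, 3.21, 2.18]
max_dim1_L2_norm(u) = 2.07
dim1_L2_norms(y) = [3.3, 1.58, 4.13, 0.75, 3.8]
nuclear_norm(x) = 4.85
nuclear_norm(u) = 5.11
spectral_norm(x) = 2.98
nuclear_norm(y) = 8.65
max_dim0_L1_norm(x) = 3.45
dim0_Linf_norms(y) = [3.25, 1.37, 2.12, 1.47, 0.41]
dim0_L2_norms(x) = [2.46, 1.36, 1.49, 1.41, 0.48]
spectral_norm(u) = 2.28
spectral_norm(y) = 6.33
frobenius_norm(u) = 3.07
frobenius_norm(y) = 6.74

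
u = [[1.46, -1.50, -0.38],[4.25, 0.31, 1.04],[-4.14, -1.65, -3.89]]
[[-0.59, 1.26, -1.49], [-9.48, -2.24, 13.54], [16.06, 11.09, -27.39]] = u@[[-1.68, 0.24, 2.06],[-0.73, 0.2, 1.98],[-2.03, -3.19, 4.01]]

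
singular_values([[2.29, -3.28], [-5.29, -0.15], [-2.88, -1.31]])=[6.47, 3.49]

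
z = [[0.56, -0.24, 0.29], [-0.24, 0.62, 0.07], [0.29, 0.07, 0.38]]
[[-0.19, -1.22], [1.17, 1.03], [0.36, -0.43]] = z @ [[0.36, -1.78],  [1.99, 0.97],  [0.3, 0.05]]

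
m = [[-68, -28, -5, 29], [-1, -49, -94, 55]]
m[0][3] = 29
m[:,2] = [-5, -94]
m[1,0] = -1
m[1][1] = -49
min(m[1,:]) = -94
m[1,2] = -94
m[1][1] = -49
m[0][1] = -28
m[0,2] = -5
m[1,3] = 55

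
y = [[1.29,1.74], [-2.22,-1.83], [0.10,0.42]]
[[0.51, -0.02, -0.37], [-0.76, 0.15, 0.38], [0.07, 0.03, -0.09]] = y @ [[0.25, -0.15, -0.00], [0.11, 0.10, -0.21]]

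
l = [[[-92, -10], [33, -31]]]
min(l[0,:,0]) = -92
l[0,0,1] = -10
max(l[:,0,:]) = -10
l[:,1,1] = [-31]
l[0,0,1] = -10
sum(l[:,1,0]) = 33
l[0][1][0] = 33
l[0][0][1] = -10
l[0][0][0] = -92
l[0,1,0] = 33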